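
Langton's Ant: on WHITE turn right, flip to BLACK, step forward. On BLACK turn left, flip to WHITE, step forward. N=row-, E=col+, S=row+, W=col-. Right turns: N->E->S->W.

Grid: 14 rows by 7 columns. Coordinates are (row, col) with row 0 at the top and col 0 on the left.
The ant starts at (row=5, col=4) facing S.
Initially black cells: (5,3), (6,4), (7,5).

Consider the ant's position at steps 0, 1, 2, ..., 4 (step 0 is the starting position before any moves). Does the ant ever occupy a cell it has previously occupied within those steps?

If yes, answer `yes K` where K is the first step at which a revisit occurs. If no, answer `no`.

Answer: no

Derivation:
Step 1: on WHITE (5,4): turn R to W, flip to black, move to (5,3). |black|=4 — new cell
Step 2: on BLACK (5,3): turn L to S, flip to white, move to (6,3). |black|=3 — new cell
Step 3: on WHITE (6,3): turn R to W, flip to black, move to (6,2). |black|=4 — new cell
Step 4: on WHITE (6,2): turn R to N, flip to black, move to (5,2). |black|=5 — new cell
No revisit within 4 steps.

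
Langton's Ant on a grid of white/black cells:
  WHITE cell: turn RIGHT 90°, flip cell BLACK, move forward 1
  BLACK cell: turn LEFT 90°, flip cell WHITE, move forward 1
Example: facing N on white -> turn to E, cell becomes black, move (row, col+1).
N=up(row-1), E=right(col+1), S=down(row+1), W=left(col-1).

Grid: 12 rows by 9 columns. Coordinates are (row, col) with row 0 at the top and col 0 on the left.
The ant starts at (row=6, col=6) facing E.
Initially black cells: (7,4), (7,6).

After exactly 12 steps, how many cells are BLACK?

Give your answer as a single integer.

Answer: 8

Derivation:
Step 1: on WHITE (6,6): turn R to S, flip to black, move to (7,6). |black|=3
Step 2: on BLACK (7,6): turn L to E, flip to white, move to (7,7). |black|=2
Step 3: on WHITE (7,7): turn R to S, flip to black, move to (8,7). |black|=3
Step 4: on WHITE (8,7): turn R to W, flip to black, move to (8,6). |black|=4
Step 5: on WHITE (8,6): turn R to N, flip to black, move to (7,6). |black|=5
Step 6: on WHITE (7,6): turn R to E, flip to black, move to (7,7). |black|=6
Step 7: on BLACK (7,7): turn L to N, flip to white, move to (6,7). |black|=5
Step 8: on WHITE (6,7): turn R to E, flip to black, move to (6,8). |black|=6
Step 9: on WHITE (6,8): turn R to S, flip to black, move to (7,8). |black|=7
Step 10: on WHITE (7,8): turn R to W, flip to black, move to (7,7). |black|=8
Step 11: on WHITE (7,7): turn R to N, flip to black, move to (6,7). |black|=9
Step 12: on BLACK (6,7): turn L to W, flip to white, move to (6,6). |black|=8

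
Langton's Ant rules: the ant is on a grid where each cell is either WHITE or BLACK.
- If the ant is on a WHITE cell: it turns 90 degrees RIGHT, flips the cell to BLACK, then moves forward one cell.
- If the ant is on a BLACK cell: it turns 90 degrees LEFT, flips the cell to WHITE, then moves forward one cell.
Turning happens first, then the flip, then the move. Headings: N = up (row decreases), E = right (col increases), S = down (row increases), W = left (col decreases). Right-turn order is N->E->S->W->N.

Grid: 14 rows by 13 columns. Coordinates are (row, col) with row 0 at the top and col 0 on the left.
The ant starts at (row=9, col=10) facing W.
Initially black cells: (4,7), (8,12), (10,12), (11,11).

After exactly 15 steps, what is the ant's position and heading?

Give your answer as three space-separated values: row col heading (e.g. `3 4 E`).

Step 1: on WHITE (9,10): turn R to N, flip to black, move to (8,10). |black|=5
Step 2: on WHITE (8,10): turn R to E, flip to black, move to (8,11). |black|=6
Step 3: on WHITE (8,11): turn R to S, flip to black, move to (9,11). |black|=7
Step 4: on WHITE (9,11): turn R to W, flip to black, move to (9,10). |black|=8
Step 5: on BLACK (9,10): turn L to S, flip to white, move to (10,10). |black|=7
Step 6: on WHITE (10,10): turn R to W, flip to black, move to (10,9). |black|=8
Step 7: on WHITE (10,9): turn R to N, flip to black, move to (9,9). |black|=9
Step 8: on WHITE (9,9): turn R to E, flip to black, move to (9,10). |black|=10
Step 9: on WHITE (9,10): turn R to S, flip to black, move to (10,10). |black|=11
Step 10: on BLACK (10,10): turn L to E, flip to white, move to (10,11). |black|=10
Step 11: on WHITE (10,11): turn R to S, flip to black, move to (11,11). |black|=11
Step 12: on BLACK (11,11): turn L to E, flip to white, move to (11,12). |black|=10
Step 13: on WHITE (11,12): turn R to S, flip to black, move to (12,12). |black|=11
Step 14: on WHITE (12,12): turn R to W, flip to black, move to (12,11). |black|=12
Step 15: on WHITE (12,11): turn R to N, flip to black, move to (11,11). |black|=13

Answer: 11 11 N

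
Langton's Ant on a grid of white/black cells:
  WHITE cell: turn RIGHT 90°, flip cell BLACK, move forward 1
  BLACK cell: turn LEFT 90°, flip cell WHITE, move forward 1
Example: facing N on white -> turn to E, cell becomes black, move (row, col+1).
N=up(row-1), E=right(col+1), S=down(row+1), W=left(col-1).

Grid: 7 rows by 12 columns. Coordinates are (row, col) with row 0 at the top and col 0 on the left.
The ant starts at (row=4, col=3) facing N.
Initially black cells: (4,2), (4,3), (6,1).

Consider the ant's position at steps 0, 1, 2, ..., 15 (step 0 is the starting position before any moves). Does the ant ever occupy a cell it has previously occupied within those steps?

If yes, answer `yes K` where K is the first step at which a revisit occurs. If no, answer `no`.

Answer: yes 5

Derivation:
Step 1: on BLACK (4,3): turn L to W, flip to white, move to (4,2). |black|=2 — new cell
Step 2: on BLACK (4,2): turn L to S, flip to white, move to (5,2). |black|=1 — new cell
Step 3: on WHITE (5,2): turn R to W, flip to black, move to (5,1). |black|=2 — new cell
Step 4: on WHITE (5,1): turn R to N, flip to black, move to (4,1). |black|=3 — new cell
Step 5: on WHITE (4,1): turn R to E, flip to black, move to (4,2). |black|=4 — REVISIT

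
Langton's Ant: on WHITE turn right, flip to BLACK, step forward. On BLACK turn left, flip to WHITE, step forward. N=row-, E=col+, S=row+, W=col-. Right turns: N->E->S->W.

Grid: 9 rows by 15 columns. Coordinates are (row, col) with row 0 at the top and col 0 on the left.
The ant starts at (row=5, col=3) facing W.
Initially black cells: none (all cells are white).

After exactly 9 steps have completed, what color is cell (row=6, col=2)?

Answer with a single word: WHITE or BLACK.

Answer: BLACK

Derivation:
Step 1: on WHITE (5,3): turn R to N, flip to black, move to (4,3). |black|=1
Step 2: on WHITE (4,3): turn R to E, flip to black, move to (4,4). |black|=2
Step 3: on WHITE (4,4): turn R to S, flip to black, move to (5,4). |black|=3
Step 4: on WHITE (5,4): turn R to W, flip to black, move to (5,3). |black|=4
Step 5: on BLACK (5,3): turn L to S, flip to white, move to (6,3). |black|=3
Step 6: on WHITE (6,3): turn R to W, flip to black, move to (6,2). |black|=4
Step 7: on WHITE (6,2): turn R to N, flip to black, move to (5,2). |black|=5
Step 8: on WHITE (5,2): turn R to E, flip to black, move to (5,3). |black|=6
Step 9: on WHITE (5,3): turn R to S, flip to black, move to (6,3). |black|=7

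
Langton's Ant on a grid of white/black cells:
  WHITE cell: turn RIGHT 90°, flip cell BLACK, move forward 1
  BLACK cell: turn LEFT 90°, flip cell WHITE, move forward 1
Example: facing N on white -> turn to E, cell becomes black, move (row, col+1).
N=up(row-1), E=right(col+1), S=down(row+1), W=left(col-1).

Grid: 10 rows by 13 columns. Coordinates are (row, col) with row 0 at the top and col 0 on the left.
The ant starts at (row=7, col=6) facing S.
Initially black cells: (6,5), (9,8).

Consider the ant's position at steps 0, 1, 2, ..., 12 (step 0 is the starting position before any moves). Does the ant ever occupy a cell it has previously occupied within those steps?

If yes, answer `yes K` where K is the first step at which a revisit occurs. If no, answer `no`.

Step 1: on WHITE (7,6): turn R to W, flip to black, move to (7,5). |black|=3 — new cell
Step 2: on WHITE (7,5): turn R to N, flip to black, move to (6,5). |black|=4 — new cell
Step 3: on BLACK (6,5): turn L to W, flip to white, move to (6,4). |black|=3 — new cell
Step 4: on WHITE (6,4): turn R to N, flip to black, move to (5,4). |black|=4 — new cell
Step 5: on WHITE (5,4): turn R to E, flip to black, move to (5,5). |black|=5 — new cell
Step 6: on WHITE (5,5): turn R to S, flip to black, move to (6,5). |black|=6 — REVISIT

Answer: yes 6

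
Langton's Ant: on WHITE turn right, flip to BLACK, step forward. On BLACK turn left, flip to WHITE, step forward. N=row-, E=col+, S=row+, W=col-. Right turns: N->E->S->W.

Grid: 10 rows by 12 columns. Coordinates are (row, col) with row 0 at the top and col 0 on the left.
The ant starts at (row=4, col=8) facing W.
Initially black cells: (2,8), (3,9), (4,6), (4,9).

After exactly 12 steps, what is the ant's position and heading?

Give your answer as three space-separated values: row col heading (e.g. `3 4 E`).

Step 1: on WHITE (4,8): turn R to N, flip to black, move to (3,8). |black|=5
Step 2: on WHITE (3,8): turn R to E, flip to black, move to (3,9). |black|=6
Step 3: on BLACK (3,9): turn L to N, flip to white, move to (2,9). |black|=5
Step 4: on WHITE (2,9): turn R to E, flip to black, move to (2,10). |black|=6
Step 5: on WHITE (2,10): turn R to S, flip to black, move to (3,10). |black|=7
Step 6: on WHITE (3,10): turn R to W, flip to black, move to (3,9). |black|=8
Step 7: on WHITE (3,9): turn R to N, flip to black, move to (2,9). |black|=9
Step 8: on BLACK (2,9): turn L to W, flip to white, move to (2,8). |black|=8
Step 9: on BLACK (2,8): turn L to S, flip to white, move to (3,8). |black|=7
Step 10: on BLACK (3,8): turn L to E, flip to white, move to (3,9). |black|=6
Step 11: on BLACK (3,9): turn L to N, flip to white, move to (2,9). |black|=5
Step 12: on WHITE (2,9): turn R to E, flip to black, move to (2,10). |black|=6

Answer: 2 10 E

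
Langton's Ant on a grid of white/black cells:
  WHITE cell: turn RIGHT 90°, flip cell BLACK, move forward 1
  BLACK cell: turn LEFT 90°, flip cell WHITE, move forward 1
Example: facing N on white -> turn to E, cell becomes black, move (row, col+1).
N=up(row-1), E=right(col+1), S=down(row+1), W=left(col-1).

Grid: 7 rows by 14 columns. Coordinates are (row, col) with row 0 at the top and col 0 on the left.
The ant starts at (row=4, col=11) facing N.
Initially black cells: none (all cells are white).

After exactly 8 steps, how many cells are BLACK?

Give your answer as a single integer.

Step 1: on WHITE (4,11): turn R to E, flip to black, move to (4,12). |black|=1
Step 2: on WHITE (4,12): turn R to S, flip to black, move to (5,12). |black|=2
Step 3: on WHITE (5,12): turn R to W, flip to black, move to (5,11). |black|=3
Step 4: on WHITE (5,11): turn R to N, flip to black, move to (4,11). |black|=4
Step 5: on BLACK (4,11): turn L to W, flip to white, move to (4,10). |black|=3
Step 6: on WHITE (4,10): turn R to N, flip to black, move to (3,10). |black|=4
Step 7: on WHITE (3,10): turn R to E, flip to black, move to (3,11). |black|=5
Step 8: on WHITE (3,11): turn R to S, flip to black, move to (4,11). |black|=6

Answer: 6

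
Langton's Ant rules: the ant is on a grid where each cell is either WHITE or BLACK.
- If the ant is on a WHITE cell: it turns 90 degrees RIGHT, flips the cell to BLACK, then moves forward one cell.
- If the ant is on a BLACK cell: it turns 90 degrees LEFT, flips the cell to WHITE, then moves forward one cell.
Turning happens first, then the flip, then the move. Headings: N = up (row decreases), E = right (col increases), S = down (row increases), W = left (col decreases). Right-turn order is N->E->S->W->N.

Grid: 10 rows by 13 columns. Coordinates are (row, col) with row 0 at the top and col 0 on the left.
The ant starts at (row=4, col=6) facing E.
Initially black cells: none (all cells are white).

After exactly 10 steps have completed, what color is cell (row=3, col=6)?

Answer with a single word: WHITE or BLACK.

Step 1: on WHITE (4,6): turn R to S, flip to black, move to (5,6). |black|=1
Step 2: on WHITE (5,6): turn R to W, flip to black, move to (5,5). |black|=2
Step 3: on WHITE (5,5): turn R to N, flip to black, move to (4,5). |black|=3
Step 4: on WHITE (4,5): turn R to E, flip to black, move to (4,6). |black|=4
Step 5: on BLACK (4,6): turn L to N, flip to white, move to (3,6). |black|=3
Step 6: on WHITE (3,6): turn R to E, flip to black, move to (3,7). |black|=4
Step 7: on WHITE (3,7): turn R to S, flip to black, move to (4,7). |black|=5
Step 8: on WHITE (4,7): turn R to W, flip to black, move to (4,6). |black|=6
Step 9: on WHITE (4,6): turn R to N, flip to black, move to (3,6). |black|=7
Step 10: on BLACK (3,6): turn L to W, flip to white, move to (3,5). |black|=6

Answer: WHITE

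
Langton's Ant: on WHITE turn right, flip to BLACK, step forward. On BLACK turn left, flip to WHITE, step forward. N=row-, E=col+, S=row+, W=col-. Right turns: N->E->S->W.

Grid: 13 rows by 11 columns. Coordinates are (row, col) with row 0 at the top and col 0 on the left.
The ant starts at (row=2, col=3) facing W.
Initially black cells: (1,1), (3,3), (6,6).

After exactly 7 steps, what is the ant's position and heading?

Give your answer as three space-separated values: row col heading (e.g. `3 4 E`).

Step 1: on WHITE (2,3): turn R to N, flip to black, move to (1,3). |black|=4
Step 2: on WHITE (1,3): turn R to E, flip to black, move to (1,4). |black|=5
Step 3: on WHITE (1,4): turn R to S, flip to black, move to (2,4). |black|=6
Step 4: on WHITE (2,4): turn R to W, flip to black, move to (2,3). |black|=7
Step 5: on BLACK (2,3): turn L to S, flip to white, move to (3,3). |black|=6
Step 6: on BLACK (3,3): turn L to E, flip to white, move to (3,4). |black|=5
Step 7: on WHITE (3,4): turn R to S, flip to black, move to (4,4). |black|=6

Answer: 4 4 S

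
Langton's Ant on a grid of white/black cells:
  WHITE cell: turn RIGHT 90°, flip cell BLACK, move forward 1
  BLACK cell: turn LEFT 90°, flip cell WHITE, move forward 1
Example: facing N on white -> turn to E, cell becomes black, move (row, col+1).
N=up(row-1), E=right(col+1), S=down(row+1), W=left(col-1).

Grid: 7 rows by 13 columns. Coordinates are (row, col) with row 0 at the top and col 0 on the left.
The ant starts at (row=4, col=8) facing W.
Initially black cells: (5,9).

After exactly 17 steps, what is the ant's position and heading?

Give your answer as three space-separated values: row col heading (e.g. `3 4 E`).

Answer: 5 6 N

Derivation:
Step 1: on WHITE (4,8): turn R to N, flip to black, move to (3,8). |black|=2
Step 2: on WHITE (3,8): turn R to E, flip to black, move to (3,9). |black|=3
Step 3: on WHITE (3,9): turn R to S, flip to black, move to (4,9). |black|=4
Step 4: on WHITE (4,9): turn R to W, flip to black, move to (4,8). |black|=5
Step 5: on BLACK (4,8): turn L to S, flip to white, move to (5,8). |black|=4
Step 6: on WHITE (5,8): turn R to W, flip to black, move to (5,7). |black|=5
Step 7: on WHITE (5,7): turn R to N, flip to black, move to (4,7). |black|=6
Step 8: on WHITE (4,7): turn R to E, flip to black, move to (4,8). |black|=7
Step 9: on WHITE (4,8): turn R to S, flip to black, move to (5,8). |black|=8
Step 10: on BLACK (5,8): turn L to E, flip to white, move to (5,9). |black|=7
Step 11: on BLACK (5,9): turn L to N, flip to white, move to (4,9). |black|=6
Step 12: on BLACK (4,9): turn L to W, flip to white, move to (4,8). |black|=5
Step 13: on BLACK (4,8): turn L to S, flip to white, move to (5,8). |black|=4
Step 14: on WHITE (5,8): turn R to W, flip to black, move to (5,7). |black|=5
Step 15: on BLACK (5,7): turn L to S, flip to white, move to (6,7). |black|=4
Step 16: on WHITE (6,7): turn R to W, flip to black, move to (6,6). |black|=5
Step 17: on WHITE (6,6): turn R to N, flip to black, move to (5,6). |black|=6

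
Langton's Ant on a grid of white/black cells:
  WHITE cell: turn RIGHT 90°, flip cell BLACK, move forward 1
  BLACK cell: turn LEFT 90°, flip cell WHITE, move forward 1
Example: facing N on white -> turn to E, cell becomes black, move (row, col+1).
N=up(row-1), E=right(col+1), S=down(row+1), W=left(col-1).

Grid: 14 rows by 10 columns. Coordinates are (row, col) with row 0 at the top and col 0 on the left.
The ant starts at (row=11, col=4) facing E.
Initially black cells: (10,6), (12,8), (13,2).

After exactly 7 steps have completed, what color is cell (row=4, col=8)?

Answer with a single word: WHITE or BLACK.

Step 1: on WHITE (11,4): turn R to S, flip to black, move to (12,4). |black|=4
Step 2: on WHITE (12,4): turn R to W, flip to black, move to (12,3). |black|=5
Step 3: on WHITE (12,3): turn R to N, flip to black, move to (11,3). |black|=6
Step 4: on WHITE (11,3): turn R to E, flip to black, move to (11,4). |black|=7
Step 5: on BLACK (11,4): turn L to N, flip to white, move to (10,4). |black|=6
Step 6: on WHITE (10,4): turn R to E, flip to black, move to (10,5). |black|=7
Step 7: on WHITE (10,5): turn R to S, flip to black, move to (11,5). |black|=8

Answer: WHITE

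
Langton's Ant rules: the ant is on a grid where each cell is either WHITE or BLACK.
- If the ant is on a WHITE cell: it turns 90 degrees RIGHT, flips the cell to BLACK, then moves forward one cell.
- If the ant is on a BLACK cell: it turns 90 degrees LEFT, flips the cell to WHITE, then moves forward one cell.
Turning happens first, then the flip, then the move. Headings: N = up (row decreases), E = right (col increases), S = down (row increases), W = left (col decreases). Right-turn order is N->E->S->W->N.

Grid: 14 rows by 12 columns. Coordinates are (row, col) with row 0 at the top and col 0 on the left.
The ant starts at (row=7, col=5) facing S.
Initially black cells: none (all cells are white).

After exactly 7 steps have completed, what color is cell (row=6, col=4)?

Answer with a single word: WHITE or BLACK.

Step 1: on WHITE (7,5): turn R to W, flip to black, move to (7,4). |black|=1
Step 2: on WHITE (7,4): turn R to N, flip to black, move to (6,4). |black|=2
Step 3: on WHITE (6,4): turn R to E, flip to black, move to (6,5). |black|=3
Step 4: on WHITE (6,5): turn R to S, flip to black, move to (7,5). |black|=4
Step 5: on BLACK (7,5): turn L to E, flip to white, move to (7,6). |black|=3
Step 6: on WHITE (7,6): turn R to S, flip to black, move to (8,6). |black|=4
Step 7: on WHITE (8,6): turn R to W, flip to black, move to (8,5). |black|=5

Answer: BLACK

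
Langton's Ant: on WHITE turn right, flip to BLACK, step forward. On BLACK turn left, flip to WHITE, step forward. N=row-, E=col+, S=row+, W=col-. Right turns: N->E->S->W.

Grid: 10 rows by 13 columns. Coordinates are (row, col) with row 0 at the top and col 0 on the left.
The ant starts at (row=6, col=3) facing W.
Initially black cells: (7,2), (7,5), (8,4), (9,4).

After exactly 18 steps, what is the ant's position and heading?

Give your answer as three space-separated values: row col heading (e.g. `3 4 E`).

Step 1: on WHITE (6,3): turn R to N, flip to black, move to (5,3). |black|=5
Step 2: on WHITE (5,3): turn R to E, flip to black, move to (5,4). |black|=6
Step 3: on WHITE (5,4): turn R to S, flip to black, move to (6,4). |black|=7
Step 4: on WHITE (6,4): turn R to W, flip to black, move to (6,3). |black|=8
Step 5: on BLACK (6,3): turn L to S, flip to white, move to (7,3). |black|=7
Step 6: on WHITE (7,3): turn R to W, flip to black, move to (7,2). |black|=8
Step 7: on BLACK (7,2): turn L to S, flip to white, move to (8,2). |black|=7
Step 8: on WHITE (8,2): turn R to W, flip to black, move to (8,1). |black|=8
Step 9: on WHITE (8,1): turn R to N, flip to black, move to (7,1). |black|=9
Step 10: on WHITE (7,1): turn R to E, flip to black, move to (7,2). |black|=10
Step 11: on WHITE (7,2): turn R to S, flip to black, move to (8,2). |black|=11
Step 12: on BLACK (8,2): turn L to E, flip to white, move to (8,3). |black|=10
Step 13: on WHITE (8,3): turn R to S, flip to black, move to (9,3). |black|=11
Step 14: on WHITE (9,3): turn R to W, flip to black, move to (9,2). |black|=12
Step 15: on WHITE (9,2): turn R to N, flip to black, move to (8,2). |black|=13
Step 16: on WHITE (8,2): turn R to E, flip to black, move to (8,3). |black|=14
Step 17: on BLACK (8,3): turn L to N, flip to white, move to (7,3). |black|=13
Step 18: on BLACK (7,3): turn L to W, flip to white, move to (7,2). |black|=12

Answer: 7 2 W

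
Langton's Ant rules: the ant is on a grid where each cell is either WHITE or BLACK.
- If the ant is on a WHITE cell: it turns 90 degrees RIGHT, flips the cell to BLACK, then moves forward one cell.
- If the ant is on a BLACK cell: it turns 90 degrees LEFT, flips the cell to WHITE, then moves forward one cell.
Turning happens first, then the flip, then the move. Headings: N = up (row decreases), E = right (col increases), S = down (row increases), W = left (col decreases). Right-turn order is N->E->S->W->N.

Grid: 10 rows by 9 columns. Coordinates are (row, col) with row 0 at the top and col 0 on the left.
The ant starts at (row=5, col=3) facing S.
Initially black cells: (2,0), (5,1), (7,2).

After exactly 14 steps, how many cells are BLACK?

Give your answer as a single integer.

Step 1: on WHITE (5,3): turn R to W, flip to black, move to (5,2). |black|=4
Step 2: on WHITE (5,2): turn R to N, flip to black, move to (4,2). |black|=5
Step 3: on WHITE (4,2): turn R to E, flip to black, move to (4,3). |black|=6
Step 4: on WHITE (4,3): turn R to S, flip to black, move to (5,3). |black|=7
Step 5: on BLACK (5,3): turn L to E, flip to white, move to (5,4). |black|=6
Step 6: on WHITE (5,4): turn R to S, flip to black, move to (6,4). |black|=7
Step 7: on WHITE (6,4): turn R to W, flip to black, move to (6,3). |black|=8
Step 8: on WHITE (6,3): turn R to N, flip to black, move to (5,3). |black|=9
Step 9: on WHITE (5,3): turn R to E, flip to black, move to (5,4). |black|=10
Step 10: on BLACK (5,4): turn L to N, flip to white, move to (4,4). |black|=9
Step 11: on WHITE (4,4): turn R to E, flip to black, move to (4,5). |black|=10
Step 12: on WHITE (4,5): turn R to S, flip to black, move to (5,5). |black|=11
Step 13: on WHITE (5,5): turn R to W, flip to black, move to (5,4). |black|=12
Step 14: on WHITE (5,4): turn R to N, flip to black, move to (4,4). |black|=13

Answer: 13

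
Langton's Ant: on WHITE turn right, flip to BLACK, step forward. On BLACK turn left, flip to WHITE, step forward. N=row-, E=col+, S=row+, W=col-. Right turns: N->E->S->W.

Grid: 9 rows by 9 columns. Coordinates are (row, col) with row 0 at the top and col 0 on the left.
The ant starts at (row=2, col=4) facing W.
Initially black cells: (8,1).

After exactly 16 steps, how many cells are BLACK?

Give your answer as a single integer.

Step 1: on WHITE (2,4): turn R to N, flip to black, move to (1,4). |black|=2
Step 2: on WHITE (1,4): turn R to E, flip to black, move to (1,5). |black|=3
Step 3: on WHITE (1,5): turn R to S, flip to black, move to (2,5). |black|=4
Step 4: on WHITE (2,5): turn R to W, flip to black, move to (2,4). |black|=5
Step 5: on BLACK (2,4): turn L to S, flip to white, move to (3,4). |black|=4
Step 6: on WHITE (3,4): turn R to W, flip to black, move to (3,3). |black|=5
Step 7: on WHITE (3,3): turn R to N, flip to black, move to (2,3). |black|=6
Step 8: on WHITE (2,3): turn R to E, flip to black, move to (2,4). |black|=7
Step 9: on WHITE (2,4): turn R to S, flip to black, move to (3,4). |black|=8
Step 10: on BLACK (3,4): turn L to E, flip to white, move to (3,5). |black|=7
Step 11: on WHITE (3,5): turn R to S, flip to black, move to (4,5). |black|=8
Step 12: on WHITE (4,5): turn R to W, flip to black, move to (4,4). |black|=9
Step 13: on WHITE (4,4): turn R to N, flip to black, move to (3,4). |black|=10
Step 14: on WHITE (3,4): turn R to E, flip to black, move to (3,5). |black|=11
Step 15: on BLACK (3,5): turn L to N, flip to white, move to (2,5). |black|=10
Step 16: on BLACK (2,5): turn L to W, flip to white, move to (2,4). |black|=9

Answer: 9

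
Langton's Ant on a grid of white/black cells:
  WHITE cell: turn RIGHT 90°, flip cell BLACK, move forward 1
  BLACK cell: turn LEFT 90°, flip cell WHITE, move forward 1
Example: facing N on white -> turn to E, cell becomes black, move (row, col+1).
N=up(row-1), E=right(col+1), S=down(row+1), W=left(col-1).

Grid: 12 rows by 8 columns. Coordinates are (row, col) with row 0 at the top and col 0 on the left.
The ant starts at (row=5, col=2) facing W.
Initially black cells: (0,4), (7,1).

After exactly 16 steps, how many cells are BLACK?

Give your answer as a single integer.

Answer: 10

Derivation:
Step 1: on WHITE (5,2): turn R to N, flip to black, move to (4,2). |black|=3
Step 2: on WHITE (4,2): turn R to E, flip to black, move to (4,3). |black|=4
Step 3: on WHITE (4,3): turn R to S, flip to black, move to (5,3). |black|=5
Step 4: on WHITE (5,3): turn R to W, flip to black, move to (5,2). |black|=6
Step 5: on BLACK (5,2): turn L to S, flip to white, move to (6,2). |black|=5
Step 6: on WHITE (6,2): turn R to W, flip to black, move to (6,1). |black|=6
Step 7: on WHITE (6,1): turn R to N, flip to black, move to (5,1). |black|=7
Step 8: on WHITE (5,1): turn R to E, flip to black, move to (5,2). |black|=8
Step 9: on WHITE (5,2): turn R to S, flip to black, move to (6,2). |black|=9
Step 10: on BLACK (6,2): turn L to E, flip to white, move to (6,3). |black|=8
Step 11: on WHITE (6,3): turn R to S, flip to black, move to (7,3). |black|=9
Step 12: on WHITE (7,3): turn R to W, flip to black, move to (7,2). |black|=10
Step 13: on WHITE (7,2): turn R to N, flip to black, move to (6,2). |black|=11
Step 14: on WHITE (6,2): turn R to E, flip to black, move to (6,3). |black|=12
Step 15: on BLACK (6,3): turn L to N, flip to white, move to (5,3). |black|=11
Step 16: on BLACK (5,3): turn L to W, flip to white, move to (5,2). |black|=10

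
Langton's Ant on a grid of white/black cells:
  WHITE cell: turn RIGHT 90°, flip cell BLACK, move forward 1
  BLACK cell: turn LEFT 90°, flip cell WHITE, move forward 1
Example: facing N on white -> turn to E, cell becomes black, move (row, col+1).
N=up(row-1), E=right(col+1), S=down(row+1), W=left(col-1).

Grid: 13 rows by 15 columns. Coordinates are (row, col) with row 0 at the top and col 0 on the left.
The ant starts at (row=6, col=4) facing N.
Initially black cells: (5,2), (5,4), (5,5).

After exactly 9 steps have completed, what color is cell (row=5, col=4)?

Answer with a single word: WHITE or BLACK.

Step 1: on WHITE (6,4): turn R to E, flip to black, move to (6,5). |black|=4
Step 2: on WHITE (6,5): turn R to S, flip to black, move to (7,5). |black|=5
Step 3: on WHITE (7,5): turn R to W, flip to black, move to (7,4). |black|=6
Step 4: on WHITE (7,4): turn R to N, flip to black, move to (6,4). |black|=7
Step 5: on BLACK (6,4): turn L to W, flip to white, move to (6,3). |black|=6
Step 6: on WHITE (6,3): turn R to N, flip to black, move to (5,3). |black|=7
Step 7: on WHITE (5,3): turn R to E, flip to black, move to (5,4). |black|=8
Step 8: on BLACK (5,4): turn L to N, flip to white, move to (4,4). |black|=7
Step 9: on WHITE (4,4): turn R to E, flip to black, move to (4,5). |black|=8

Answer: WHITE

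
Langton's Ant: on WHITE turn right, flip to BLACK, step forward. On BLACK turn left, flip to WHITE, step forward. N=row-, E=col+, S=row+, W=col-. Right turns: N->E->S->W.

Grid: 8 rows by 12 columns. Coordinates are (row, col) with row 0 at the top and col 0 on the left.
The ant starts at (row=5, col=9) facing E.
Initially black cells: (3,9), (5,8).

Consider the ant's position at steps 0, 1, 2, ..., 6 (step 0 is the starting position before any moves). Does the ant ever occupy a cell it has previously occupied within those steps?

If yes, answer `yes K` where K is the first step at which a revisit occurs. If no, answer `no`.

Step 1: on WHITE (5,9): turn R to S, flip to black, move to (6,9). |black|=3 — new cell
Step 2: on WHITE (6,9): turn R to W, flip to black, move to (6,8). |black|=4 — new cell
Step 3: on WHITE (6,8): turn R to N, flip to black, move to (5,8). |black|=5 — new cell
Step 4: on BLACK (5,8): turn L to W, flip to white, move to (5,7). |black|=4 — new cell
Step 5: on WHITE (5,7): turn R to N, flip to black, move to (4,7). |black|=5 — new cell
Step 6: on WHITE (4,7): turn R to E, flip to black, move to (4,8). |black|=6 — new cell
No revisit within 6 steps.

Answer: no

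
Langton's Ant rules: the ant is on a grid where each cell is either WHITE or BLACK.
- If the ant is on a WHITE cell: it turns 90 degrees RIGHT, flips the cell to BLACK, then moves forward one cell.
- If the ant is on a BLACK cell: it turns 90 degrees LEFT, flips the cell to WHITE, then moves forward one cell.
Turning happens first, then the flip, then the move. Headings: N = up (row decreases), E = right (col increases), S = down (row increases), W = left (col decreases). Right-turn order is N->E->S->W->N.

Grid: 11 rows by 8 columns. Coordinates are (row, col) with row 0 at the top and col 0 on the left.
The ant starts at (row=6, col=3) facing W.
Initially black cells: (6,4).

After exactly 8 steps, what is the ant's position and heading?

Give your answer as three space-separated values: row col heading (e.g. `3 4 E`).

Step 1: on WHITE (6,3): turn R to N, flip to black, move to (5,3). |black|=2
Step 2: on WHITE (5,3): turn R to E, flip to black, move to (5,4). |black|=3
Step 3: on WHITE (5,4): turn R to S, flip to black, move to (6,4). |black|=4
Step 4: on BLACK (6,4): turn L to E, flip to white, move to (6,5). |black|=3
Step 5: on WHITE (6,5): turn R to S, flip to black, move to (7,5). |black|=4
Step 6: on WHITE (7,5): turn R to W, flip to black, move to (7,4). |black|=5
Step 7: on WHITE (7,4): turn R to N, flip to black, move to (6,4). |black|=6
Step 8: on WHITE (6,4): turn R to E, flip to black, move to (6,5). |black|=7

Answer: 6 5 E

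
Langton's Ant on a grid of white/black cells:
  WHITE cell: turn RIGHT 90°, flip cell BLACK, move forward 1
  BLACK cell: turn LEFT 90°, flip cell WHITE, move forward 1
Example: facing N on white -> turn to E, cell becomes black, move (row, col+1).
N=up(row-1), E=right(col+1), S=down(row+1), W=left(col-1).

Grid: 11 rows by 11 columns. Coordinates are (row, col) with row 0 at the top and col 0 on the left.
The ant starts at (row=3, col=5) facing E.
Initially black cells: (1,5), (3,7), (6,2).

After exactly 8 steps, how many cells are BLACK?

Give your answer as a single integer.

Answer: 9

Derivation:
Step 1: on WHITE (3,5): turn R to S, flip to black, move to (4,5). |black|=4
Step 2: on WHITE (4,5): turn R to W, flip to black, move to (4,4). |black|=5
Step 3: on WHITE (4,4): turn R to N, flip to black, move to (3,4). |black|=6
Step 4: on WHITE (3,4): turn R to E, flip to black, move to (3,5). |black|=7
Step 5: on BLACK (3,5): turn L to N, flip to white, move to (2,5). |black|=6
Step 6: on WHITE (2,5): turn R to E, flip to black, move to (2,6). |black|=7
Step 7: on WHITE (2,6): turn R to S, flip to black, move to (3,6). |black|=8
Step 8: on WHITE (3,6): turn R to W, flip to black, move to (3,5). |black|=9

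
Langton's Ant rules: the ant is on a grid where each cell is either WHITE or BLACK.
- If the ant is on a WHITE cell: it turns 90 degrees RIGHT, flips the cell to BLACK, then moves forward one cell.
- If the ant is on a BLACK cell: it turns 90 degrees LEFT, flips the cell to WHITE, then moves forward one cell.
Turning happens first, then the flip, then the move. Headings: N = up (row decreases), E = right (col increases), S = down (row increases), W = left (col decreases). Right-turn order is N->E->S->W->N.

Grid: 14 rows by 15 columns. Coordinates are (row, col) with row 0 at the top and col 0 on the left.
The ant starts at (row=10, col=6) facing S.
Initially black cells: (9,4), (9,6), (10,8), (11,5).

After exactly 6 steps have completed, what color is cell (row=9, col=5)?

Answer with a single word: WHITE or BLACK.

Step 1: on WHITE (10,6): turn R to W, flip to black, move to (10,5). |black|=5
Step 2: on WHITE (10,5): turn R to N, flip to black, move to (9,5). |black|=6
Step 3: on WHITE (9,5): turn R to E, flip to black, move to (9,6). |black|=7
Step 4: on BLACK (9,6): turn L to N, flip to white, move to (8,6). |black|=6
Step 5: on WHITE (8,6): turn R to E, flip to black, move to (8,7). |black|=7
Step 6: on WHITE (8,7): turn R to S, flip to black, move to (9,7). |black|=8

Answer: BLACK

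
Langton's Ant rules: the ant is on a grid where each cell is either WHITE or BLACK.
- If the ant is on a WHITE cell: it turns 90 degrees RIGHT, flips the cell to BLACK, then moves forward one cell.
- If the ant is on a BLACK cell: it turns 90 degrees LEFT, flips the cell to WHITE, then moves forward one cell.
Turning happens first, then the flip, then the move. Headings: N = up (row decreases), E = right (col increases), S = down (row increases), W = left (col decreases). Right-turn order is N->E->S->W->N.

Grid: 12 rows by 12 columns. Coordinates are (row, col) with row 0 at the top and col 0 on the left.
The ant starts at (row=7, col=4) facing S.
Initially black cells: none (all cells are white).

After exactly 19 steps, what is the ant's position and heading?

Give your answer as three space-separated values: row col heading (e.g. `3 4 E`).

Step 1: on WHITE (7,4): turn R to W, flip to black, move to (7,3). |black|=1
Step 2: on WHITE (7,3): turn R to N, flip to black, move to (6,3). |black|=2
Step 3: on WHITE (6,3): turn R to E, flip to black, move to (6,4). |black|=3
Step 4: on WHITE (6,4): turn R to S, flip to black, move to (7,4). |black|=4
Step 5: on BLACK (7,4): turn L to E, flip to white, move to (7,5). |black|=3
Step 6: on WHITE (7,5): turn R to S, flip to black, move to (8,5). |black|=4
Step 7: on WHITE (8,5): turn R to W, flip to black, move to (8,4). |black|=5
Step 8: on WHITE (8,4): turn R to N, flip to black, move to (7,4). |black|=6
Step 9: on WHITE (7,4): turn R to E, flip to black, move to (7,5). |black|=7
Step 10: on BLACK (7,5): turn L to N, flip to white, move to (6,5). |black|=6
Step 11: on WHITE (6,5): turn R to E, flip to black, move to (6,6). |black|=7
Step 12: on WHITE (6,6): turn R to S, flip to black, move to (7,6). |black|=8
Step 13: on WHITE (7,6): turn R to W, flip to black, move to (7,5). |black|=9
Step 14: on WHITE (7,5): turn R to N, flip to black, move to (6,5). |black|=10
Step 15: on BLACK (6,5): turn L to W, flip to white, move to (6,4). |black|=9
Step 16: on BLACK (6,4): turn L to S, flip to white, move to (7,4). |black|=8
Step 17: on BLACK (7,4): turn L to E, flip to white, move to (7,5). |black|=7
Step 18: on BLACK (7,5): turn L to N, flip to white, move to (6,5). |black|=6
Step 19: on WHITE (6,5): turn R to E, flip to black, move to (6,6). |black|=7

Answer: 6 6 E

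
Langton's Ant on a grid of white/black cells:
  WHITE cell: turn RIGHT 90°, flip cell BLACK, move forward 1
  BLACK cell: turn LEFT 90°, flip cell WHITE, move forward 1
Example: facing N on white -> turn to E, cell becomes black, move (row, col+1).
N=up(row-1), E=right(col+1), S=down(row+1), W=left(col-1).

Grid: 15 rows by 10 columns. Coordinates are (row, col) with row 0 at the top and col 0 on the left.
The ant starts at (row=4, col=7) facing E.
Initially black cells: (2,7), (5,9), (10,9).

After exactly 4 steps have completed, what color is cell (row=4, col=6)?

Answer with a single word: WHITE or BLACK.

Step 1: on WHITE (4,7): turn R to S, flip to black, move to (5,7). |black|=4
Step 2: on WHITE (5,7): turn R to W, flip to black, move to (5,6). |black|=5
Step 3: on WHITE (5,6): turn R to N, flip to black, move to (4,6). |black|=6
Step 4: on WHITE (4,6): turn R to E, flip to black, move to (4,7). |black|=7

Answer: BLACK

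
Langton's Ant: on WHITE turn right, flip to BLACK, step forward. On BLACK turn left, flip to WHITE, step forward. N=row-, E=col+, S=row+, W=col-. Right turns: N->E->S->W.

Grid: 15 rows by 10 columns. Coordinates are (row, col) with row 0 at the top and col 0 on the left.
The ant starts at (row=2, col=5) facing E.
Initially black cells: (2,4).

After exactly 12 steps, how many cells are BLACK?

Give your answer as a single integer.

Step 1: on WHITE (2,5): turn R to S, flip to black, move to (3,5). |black|=2
Step 2: on WHITE (3,5): turn R to W, flip to black, move to (3,4). |black|=3
Step 3: on WHITE (3,4): turn R to N, flip to black, move to (2,4). |black|=4
Step 4: on BLACK (2,4): turn L to W, flip to white, move to (2,3). |black|=3
Step 5: on WHITE (2,3): turn R to N, flip to black, move to (1,3). |black|=4
Step 6: on WHITE (1,3): turn R to E, flip to black, move to (1,4). |black|=5
Step 7: on WHITE (1,4): turn R to S, flip to black, move to (2,4). |black|=6
Step 8: on WHITE (2,4): turn R to W, flip to black, move to (2,3). |black|=7
Step 9: on BLACK (2,3): turn L to S, flip to white, move to (3,3). |black|=6
Step 10: on WHITE (3,3): turn R to W, flip to black, move to (3,2). |black|=7
Step 11: on WHITE (3,2): turn R to N, flip to black, move to (2,2). |black|=8
Step 12: on WHITE (2,2): turn R to E, flip to black, move to (2,3). |black|=9

Answer: 9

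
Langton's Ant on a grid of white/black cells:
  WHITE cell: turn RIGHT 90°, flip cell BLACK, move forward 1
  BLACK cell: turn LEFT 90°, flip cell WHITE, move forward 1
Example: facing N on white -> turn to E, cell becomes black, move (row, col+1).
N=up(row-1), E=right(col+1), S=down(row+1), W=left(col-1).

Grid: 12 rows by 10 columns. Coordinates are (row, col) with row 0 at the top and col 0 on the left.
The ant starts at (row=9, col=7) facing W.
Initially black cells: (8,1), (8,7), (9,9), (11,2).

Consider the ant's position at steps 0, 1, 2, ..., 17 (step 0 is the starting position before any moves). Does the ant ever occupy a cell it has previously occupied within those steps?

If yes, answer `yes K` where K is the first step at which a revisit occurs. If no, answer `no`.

Step 1: on WHITE (9,7): turn R to N, flip to black, move to (8,7). |black|=5 — new cell
Step 2: on BLACK (8,7): turn L to W, flip to white, move to (8,6). |black|=4 — new cell
Step 3: on WHITE (8,6): turn R to N, flip to black, move to (7,6). |black|=5 — new cell
Step 4: on WHITE (7,6): turn R to E, flip to black, move to (7,7). |black|=6 — new cell
Step 5: on WHITE (7,7): turn R to S, flip to black, move to (8,7). |black|=7 — REVISIT

Answer: yes 5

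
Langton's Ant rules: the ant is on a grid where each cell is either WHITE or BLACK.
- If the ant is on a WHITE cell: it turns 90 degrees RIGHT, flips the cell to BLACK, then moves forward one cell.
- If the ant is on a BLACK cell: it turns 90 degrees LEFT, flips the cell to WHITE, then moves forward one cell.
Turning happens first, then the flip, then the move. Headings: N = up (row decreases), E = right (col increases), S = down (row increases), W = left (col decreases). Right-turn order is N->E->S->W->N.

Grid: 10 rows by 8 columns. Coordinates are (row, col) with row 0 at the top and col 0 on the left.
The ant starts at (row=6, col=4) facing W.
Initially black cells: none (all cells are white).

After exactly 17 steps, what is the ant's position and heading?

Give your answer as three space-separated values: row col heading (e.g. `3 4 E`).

Answer: 7 4 S

Derivation:
Step 1: on WHITE (6,4): turn R to N, flip to black, move to (5,4). |black|=1
Step 2: on WHITE (5,4): turn R to E, flip to black, move to (5,5). |black|=2
Step 3: on WHITE (5,5): turn R to S, flip to black, move to (6,5). |black|=3
Step 4: on WHITE (6,5): turn R to W, flip to black, move to (6,4). |black|=4
Step 5: on BLACK (6,4): turn L to S, flip to white, move to (7,4). |black|=3
Step 6: on WHITE (7,4): turn R to W, flip to black, move to (7,3). |black|=4
Step 7: on WHITE (7,3): turn R to N, flip to black, move to (6,3). |black|=5
Step 8: on WHITE (6,3): turn R to E, flip to black, move to (6,4). |black|=6
Step 9: on WHITE (6,4): turn R to S, flip to black, move to (7,4). |black|=7
Step 10: on BLACK (7,4): turn L to E, flip to white, move to (7,5). |black|=6
Step 11: on WHITE (7,5): turn R to S, flip to black, move to (8,5). |black|=7
Step 12: on WHITE (8,5): turn R to W, flip to black, move to (8,4). |black|=8
Step 13: on WHITE (8,4): turn R to N, flip to black, move to (7,4). |black|=9
Step 14: on WHITE (7,4): turn R to E, flip to black, move to (7,5). |black|=10
Step 15: on BLACK (7,5): turn L to N, flip to white, move to (6,5). |black|=9
Step 16: on BLACK (6,5): turn L to W, flip to white, move to (6,4). |black|=8
Step 17: on BLACK (6,4): turn L to S, flip to white, move to (7,4). |black|=7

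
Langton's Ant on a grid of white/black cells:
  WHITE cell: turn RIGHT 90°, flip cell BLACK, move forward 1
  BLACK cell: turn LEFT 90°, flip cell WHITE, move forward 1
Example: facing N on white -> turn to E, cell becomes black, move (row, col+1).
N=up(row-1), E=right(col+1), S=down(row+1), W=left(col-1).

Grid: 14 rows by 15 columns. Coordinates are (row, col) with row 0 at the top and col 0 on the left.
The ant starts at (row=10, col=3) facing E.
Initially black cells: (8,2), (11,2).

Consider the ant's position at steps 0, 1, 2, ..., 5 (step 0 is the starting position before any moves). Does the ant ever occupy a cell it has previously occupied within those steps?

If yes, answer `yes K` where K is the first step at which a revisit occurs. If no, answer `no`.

Step 1: on WHITE (10,3): turn R to S, flip to black, move to (11,3). |black|=3 — new cell
Step 2: on WHITE (11,3): turn R to W, flip to black, move to (11,2). |black|=4 — new cell
Step 3: on BLACK (11,2): turn L to S, flip to white, move to (12,2). |black|=3 — new cell
Step 4: on WHITE (12,2): turn R to W, flip to black, move to (12,1). |black|=4 — new cell
Step 5: on WHITE (12,1): turn R to N, flip to black, move to (11,1). |black|=5 — new cell
No revisit within 5 steps.

Answer: no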